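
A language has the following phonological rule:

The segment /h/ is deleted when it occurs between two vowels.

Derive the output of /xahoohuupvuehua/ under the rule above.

/h/ occurs between vowels /a/ and /o/, so it deletes.
/h/ occurs between vowels /o/ and /u/, so it deletes.
/h/ occurs between vowels /e/ and /u/, so it deletes.
Surface form: [xaoouupvueua].

xaoouupvueua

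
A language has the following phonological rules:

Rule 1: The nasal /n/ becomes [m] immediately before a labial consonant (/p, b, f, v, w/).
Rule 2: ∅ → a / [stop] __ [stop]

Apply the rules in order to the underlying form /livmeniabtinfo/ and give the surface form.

Rule 1 (nasal place assimilation): /n/ precedes the labial consonant /f/, so it assimilates in place to [m]. /livmeniabtinfo/ → livmeniabtimfo.
Rule 2 (stop-cluster a-epenthesis): /b/ and /t/ form a stop–stop cluster, so [a] is inserted between them. /livmeniabtimfo/ → livmeniabatimfo.

livmeniabatimfo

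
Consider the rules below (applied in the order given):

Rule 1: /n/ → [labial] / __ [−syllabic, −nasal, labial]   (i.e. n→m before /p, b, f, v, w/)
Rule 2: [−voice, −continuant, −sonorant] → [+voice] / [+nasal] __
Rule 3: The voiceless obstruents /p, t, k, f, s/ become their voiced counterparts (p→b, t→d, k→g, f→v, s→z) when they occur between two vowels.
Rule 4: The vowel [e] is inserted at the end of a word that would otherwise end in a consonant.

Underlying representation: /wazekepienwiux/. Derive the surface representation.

Rule 1 (nasal place assimilation): /n/ precedes the labial consonant /w/, so it assimilates in place to [m]. /wazekepienwiux/ → wazekepiemwiux.
Rule 2 (post-nasal voicing): no segment meets the environment; /wazekepiemwiux/ is unchanged.
Rule 3 (intervocalic voicing): /k/ is a voiceless obstruent between vowels /e/ and /e/, so it voices to [g]. /p/ is a voiceless obstruent between vowels /e/ and /i/, so it voices to [b]. /wazekepiemwiux/ → wazegebiemwiux.
Rule 4 (final e-epenthesis): the form ends in the consonant /x/, so [e] is inserted word-finally. /wazegebiemwiux/ → wazegebiemwiuxe.

wazegebiemwiuxe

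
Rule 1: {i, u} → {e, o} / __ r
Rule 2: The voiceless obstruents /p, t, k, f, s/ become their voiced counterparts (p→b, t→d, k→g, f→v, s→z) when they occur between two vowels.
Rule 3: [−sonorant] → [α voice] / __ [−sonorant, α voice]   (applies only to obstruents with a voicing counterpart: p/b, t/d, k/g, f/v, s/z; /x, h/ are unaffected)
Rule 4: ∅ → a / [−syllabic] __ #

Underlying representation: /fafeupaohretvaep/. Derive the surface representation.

Rule 1 (pre-rhotic lowering): no segment meets the environment; /fafeupaohretvaep/ is unchanged.
Rule 2 (intervocalic voicing): /f/ is a voiceless obstruent between vowels /a/ and /e/, so it voices to [v]. /p/ is a voiceless obstruent between vowels /u/ and /a/, so it voices to [b]. /fafeupaohretvaep/ → faveubaohretvaep.
Rule 3 (regressive voicing assimilation): /t/ precedes the voiced obstruent /v/, so it voices to [d] by assimilation. /faveubaohretvaep/ → faveubaohredvaep.
Rule 4 (final a-epenthesis): the form ends in the consonant /p/, so [a] is inserted word-finally. /faveubaohredvaep/ → faveubaohredvaepa.

faveubaohredvaepa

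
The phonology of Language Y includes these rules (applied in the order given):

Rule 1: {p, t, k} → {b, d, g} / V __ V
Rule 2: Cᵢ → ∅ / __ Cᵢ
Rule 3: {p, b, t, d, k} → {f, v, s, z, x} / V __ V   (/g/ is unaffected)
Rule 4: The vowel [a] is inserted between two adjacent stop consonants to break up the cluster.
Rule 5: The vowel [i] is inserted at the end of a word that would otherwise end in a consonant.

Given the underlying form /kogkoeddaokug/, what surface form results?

Rule 1 (intervocalic voicing): /k/ is a voiceless stop between vowels /o/ and /u/, so it voices to [g]. /kogkoeddaokug/ → kogkoeddaogug.
Rule 2 (degemination): /dd/ is a geminate; the first /d/ deletes. /kogkoeddaogug/ → kogkoedaogug.
Rule 3 (intervocalic spirantization): /d/ is a stop between vowels /e/ and /a/, so it spirantizes to the fricative [z]. /kogkoedaogug/ → kogkoezaogug.
Rule 4 (stop-cluster a-epenthesis): /g/ and /k/ form a stop–stop cluster, so [a] is inserted between them. /kogkoezaogug/ → kogakoezaogug.
Rule 5 (final i-epenthesis): the form ends in the consonant /g/, so [i] is inserted word-finally. /kogakoezaogug/ → kogakoezaogugi.

kogakoezaogugi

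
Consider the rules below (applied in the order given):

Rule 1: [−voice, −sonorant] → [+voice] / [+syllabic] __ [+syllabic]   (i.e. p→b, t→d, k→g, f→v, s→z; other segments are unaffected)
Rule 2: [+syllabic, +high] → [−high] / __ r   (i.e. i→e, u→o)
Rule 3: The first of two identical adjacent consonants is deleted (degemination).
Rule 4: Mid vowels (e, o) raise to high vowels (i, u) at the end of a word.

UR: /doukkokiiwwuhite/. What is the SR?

doukogiiwuhidi

Rule 1 (intervocalic voicing): /k/ is a voiceless obstruent between vowels /o/ and /i/, so it voices to [g]. /t/ is a voiceless obstruent between vowels /i/ and /e/, so it voices to [d]. /doukkokiiwwuhite/ → doukkogiiwwuhide.
Rule 2 (pre-rhotic lowering): no segment meets the environment; /doukkogiiwwuhide/ is unchanged.
Rule 3 (degemination): /kk/ is a geminate; the first /k/ deletes. /ww/ is a geminate; the first /w/ deletes. /doukkogiiwwuhide/ → doukogiiwuhide.
Rule 4 (final vowel raising): /e/ is a mid vowel in word-final position, so it raises to [i]. /doukogiiwuhide/ → doukogiiwuhidi.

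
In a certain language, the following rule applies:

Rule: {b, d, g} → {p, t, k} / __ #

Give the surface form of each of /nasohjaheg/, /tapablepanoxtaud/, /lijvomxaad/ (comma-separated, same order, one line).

nasohjahek, tapablepanoxtaut, lijvomxaat

/nasohjaheg/: /g/ is a voiced stop in word-final position, so it devoices to [k]. → [nasohjahek].
/tapablepanoxtaud/: /d/ is a voiced stop in word-final position, so it devoices to [t]. → [tapablepanoxtaut].
/lijvomxaad/: /d/ is a voiced stop in word-final position, so it devoices to [t]. → [lijvomxaat].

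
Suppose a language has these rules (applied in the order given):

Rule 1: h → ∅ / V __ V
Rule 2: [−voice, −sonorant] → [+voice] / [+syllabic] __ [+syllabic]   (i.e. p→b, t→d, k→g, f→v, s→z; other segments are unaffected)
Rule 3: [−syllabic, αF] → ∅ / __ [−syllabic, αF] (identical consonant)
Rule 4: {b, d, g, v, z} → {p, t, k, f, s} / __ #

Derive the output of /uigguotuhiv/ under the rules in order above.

uiguoduif

Rule 1 (intervocalic h-deletion): /h/ occurs between vowels /u/ and /i/, so it deletes. /uigguotuhiv/ → uigguotuiv.
Rule 2 (intervocalic voicing): /t/ is a voiceless obstruent between vowels /o/ and /u/, so it voices to [d]. /uigguotuiv/ → uigguoduiv.
Rule 3 (degemination): /gg/ is a geminate; the first /g/ deletes. /uigguoduiv/ → uiguoduiv.
Rule 4 (final devoicing): /v/ is a voiced obstruent in word-final position, so it devoices to [f]. /uiguoduiv/ → uiguoduif.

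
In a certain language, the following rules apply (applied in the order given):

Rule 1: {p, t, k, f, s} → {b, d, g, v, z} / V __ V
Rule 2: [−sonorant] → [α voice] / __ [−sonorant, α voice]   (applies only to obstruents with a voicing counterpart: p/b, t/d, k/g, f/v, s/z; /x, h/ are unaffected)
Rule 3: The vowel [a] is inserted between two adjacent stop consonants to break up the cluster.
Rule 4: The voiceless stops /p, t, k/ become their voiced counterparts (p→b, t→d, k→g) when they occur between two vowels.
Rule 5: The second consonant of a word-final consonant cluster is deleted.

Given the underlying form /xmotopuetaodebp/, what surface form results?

xmodobuedaodebap

Rule 1 (intervocalic voicing): /t/ is a voiceless obstruent between vowels /o/ and /o/, so it voices to [d]. /p/ is a voiceless obstruent between vowels /o/ and /u/, so it voices to [b]. /t/ is a voiceless obstruent between vowels /e/ and /a/, so it voices to [d]. /xmotopuetaodebp/ → xmodobuedaodebp.
Rule 2 (regressive voicing assimilation): /b/ precedes the voiceless obstruent /p/, so it devoices to [p] by assimilation. /xmodobuedaodebp/ → xmodobuedaodepp.
Rule 3 (stop-cluster a-epenthesis): /p/ and /p/ form a stop–stop cluster, so [a] is inserted between them. /xmodobuedaodepp/ → xmodobuedaodepap.
Rule 4 (intervocalic voicing): /p/ is a voiceless stop between vowels /e/ and /a/, so it voices to [b]. /xmodobuedaodepap/ → xmodobuedaodebap.
Rule 5 (final cluster simplification): no segment meets the environment; /xmodobuedaodebap/ is unchanged.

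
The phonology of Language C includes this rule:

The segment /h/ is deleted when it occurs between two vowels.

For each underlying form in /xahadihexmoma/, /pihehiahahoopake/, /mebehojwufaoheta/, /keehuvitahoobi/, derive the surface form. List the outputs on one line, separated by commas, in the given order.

/xahadihexmoma/: /h/ occurs between vowels /a/ and /a/, so it deletes. /h/ occurs between vowels /i/ and /e/, so it deletes. → [xaadiexmoma].
/pihehiahahoopake/: /h/ occurs between vowels /i/ and /e/, so it deletes. /h/ occurs between vowels /e/ and /i/, so it deletes. /h/ occurs between vowels /a/ and /a/, so it deletes. /h/ occurs between vowels /a/ and /o/, so it deletes. → [pieiaaoopake].
/mebehojwufaoheta/: /h/ occurs between vowels /e/ and /o/, so it deletes. /h/ occurs between vowels /o/ and /e/, so it deletes. → [mebeojwufaoeta].
/keehuvitahoobi/: /h/ occurs between vowels /e/ and /u/, so it deletes. /h/ occurs between vowels /a/ and /o/, so it deletes. → [keeuvitaoobi].

xaadiexmoma, pieiaaoopake, mebeojwufaoeta, keeuvitaoobi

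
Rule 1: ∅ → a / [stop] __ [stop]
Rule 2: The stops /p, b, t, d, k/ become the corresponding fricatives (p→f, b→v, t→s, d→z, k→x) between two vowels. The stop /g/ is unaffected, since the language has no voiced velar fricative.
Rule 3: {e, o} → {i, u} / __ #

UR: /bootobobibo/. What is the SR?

Rule 1 (stop-cluster a-epenthesis): no segment meets the environment; /bootobobibo/ is unchanged.
Rule 2 (intervocalic spirantization): /t/ is a stop between vowels /o/ and /o/, so it spirantizes to the fricative [s]. /b/ is a stop between vowels /o/ and /o/, so it spirantizes to the fricative [v]. /b/ is a stop between vowels /o/ and /i/, so it spirantizes to the fricative [v]. /b/ is a stop between vowels /i/ and /o/, so it spirantizes to the fricative [v]. /bootobobibo/ → boosovovivo.
Rule 3 (final vowel raising): /o/ is a mid vowel in word-final position, so it raises to [u]. /boosovovivo/ → boosovovivu.

boosovovivu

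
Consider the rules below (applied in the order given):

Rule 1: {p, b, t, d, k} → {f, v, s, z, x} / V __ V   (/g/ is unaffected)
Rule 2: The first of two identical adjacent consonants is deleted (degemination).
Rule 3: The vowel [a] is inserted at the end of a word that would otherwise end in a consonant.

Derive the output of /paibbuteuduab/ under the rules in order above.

paibuseuzuaba

Rule 1 (intervocalic spirantization): /t/ is a stop between vowels /u/ and /e/, so it spirantizes to the fricative [s]. /d/ is a stop between vowels /u/ and /u/, so it spirantizes to the fricative [z]. /paibbuteuduab/ → paibbuseuzuab.
Rule 2 (degemination): /bb/ is a geminate; the first /b/ deletes. /paibbuseuzuab/ → paibuseuzuab.
Rule 3 (final a-epenthesis): the form ends in the consonant /b/, so [a] is inserted word-finally. /paibuseuzuab/ → paibuseuzuaba.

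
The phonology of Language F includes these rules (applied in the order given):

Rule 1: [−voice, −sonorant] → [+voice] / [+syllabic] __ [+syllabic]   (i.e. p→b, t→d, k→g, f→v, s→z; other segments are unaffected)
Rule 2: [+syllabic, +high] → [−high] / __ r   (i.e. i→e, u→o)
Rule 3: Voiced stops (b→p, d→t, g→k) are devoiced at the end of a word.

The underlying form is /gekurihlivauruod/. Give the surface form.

Rule 1 (intervocalic voicing): /k/ is a voiceless obstruent between vowels /e/ and /u/, so it voices to [g]. /gekurihlivauruod/ → gegurihlivauruod.
Rule 2 (pre-rhotic lowering): /u/ is a high vowel immediately before /r/, so it lowers to [o]. /u/ is a high vowel immediately before /r/, so it lowers to [o]. /gegurihlivauruod/ → gegorihlivaoruod.
Rule 3 (final devoicing): /d/ is a voiced stop in word-final position, so it devoices to [t]. /gegorihlivaoruod/ → gegorihlivaoruot.

gegorihlivaoruot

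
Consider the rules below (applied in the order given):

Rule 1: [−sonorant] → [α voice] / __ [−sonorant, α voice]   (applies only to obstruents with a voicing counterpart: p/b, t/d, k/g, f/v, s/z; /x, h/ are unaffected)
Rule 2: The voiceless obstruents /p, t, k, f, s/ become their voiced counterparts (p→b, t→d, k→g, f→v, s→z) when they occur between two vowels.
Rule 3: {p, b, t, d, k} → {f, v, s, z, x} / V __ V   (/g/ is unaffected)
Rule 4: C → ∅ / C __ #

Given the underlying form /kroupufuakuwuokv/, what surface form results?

krouvuvuaguwuog

Rule 1 (regressive voicing assimilation): /k/ precedes the voiced obstruent /v/, so it voices to [g] by assimilation. /kroupufuakuwuokv/ → kroupufuakuwuogv.
Rule 2 (intervocalic voicing): /p/ is a voiceless obstruent between vowels /u/ and /u/, so it voices to [b]. /f/ is a voiceless obstruent between vowels /u/ and /u/, so it voices to [v]. /k/ is a voiceless obstruent between vowels /a/ and /u/, so it voices to [g]. /kroupufuakuwuogv/ → kroubuvuaguwuogv.
Rule 3 (intervocalic spirantization): /b/ is a stop between vowels /u/ and /u/, so it spirantizes to the fricative [v]. /kroubuvuaguwuogv/ → krouvuvuaguwuogv.
Rule 4 (final cluster simplification): /v/ is the second consonant of a word-final cluster /gv/, so it deletes. /krouvuvuaguwuogv/ → krouvuvuaguwuog.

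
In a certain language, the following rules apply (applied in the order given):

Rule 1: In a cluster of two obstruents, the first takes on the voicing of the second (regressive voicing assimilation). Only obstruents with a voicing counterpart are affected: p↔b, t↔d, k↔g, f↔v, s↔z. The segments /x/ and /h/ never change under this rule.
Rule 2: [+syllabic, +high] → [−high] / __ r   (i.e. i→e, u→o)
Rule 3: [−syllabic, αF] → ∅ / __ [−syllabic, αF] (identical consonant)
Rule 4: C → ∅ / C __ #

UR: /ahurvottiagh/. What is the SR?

ahorvotiak

Rule 1 (regressive voicing assimilation): /g/ precedes the voiceless obstruent /h/, so it devoices to [k] by assimilation. /ahurvottiagh/ → ahurvottiakh.
Rule 2 (pre-rhotic lowering): /u/ is a high vowel immediately before /r/, so it lowers to [o]. /ahurvottiakh/ → ahorvottiakh.
Rule 3 (degemination): /tt/ is a geminate; the first /t/ deletes. /ahorvottiakh/ → ahorvotiakh.
Rule 4 (final cluster simplification): /h/ is the second consonant of a word-final cluster /kh/, so it deletes. /ahorvotiakh/ → ahorvotiak.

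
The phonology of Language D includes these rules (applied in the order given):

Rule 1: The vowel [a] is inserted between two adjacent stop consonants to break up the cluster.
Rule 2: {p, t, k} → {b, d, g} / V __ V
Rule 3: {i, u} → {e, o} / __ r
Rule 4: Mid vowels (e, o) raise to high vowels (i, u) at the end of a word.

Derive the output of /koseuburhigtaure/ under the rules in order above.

Rule 1 (stop-cluster a-epenthesis): /g/ and /t/ form a stop–stop cluster, so [a] is inserted between them. /koseuburhigtaure/ → koseuburhigataure.
Rule 2 (intervocalic voicing): /t/ is a voiceless stop between vowels /a/ and /a/, so it voices to [d]. /koseuburhigataure/ → koseuburhigadaure.
Rule 3 (pre-rhotic lowering): /u/ is a high vowel immediately before /r/, so it lowers to [o]. /u/ is a high vowel immediately before /r/, so it lowers to [o]. /koseuburhigadaure/ → koseuborhigadaore.
Rule 4 (final vowel raising): /e/ is a mid vowel in word-final position, so it raises to [i]. /koseuborhigadaore/ → koseuborhigadaori.

koseuborhigadaori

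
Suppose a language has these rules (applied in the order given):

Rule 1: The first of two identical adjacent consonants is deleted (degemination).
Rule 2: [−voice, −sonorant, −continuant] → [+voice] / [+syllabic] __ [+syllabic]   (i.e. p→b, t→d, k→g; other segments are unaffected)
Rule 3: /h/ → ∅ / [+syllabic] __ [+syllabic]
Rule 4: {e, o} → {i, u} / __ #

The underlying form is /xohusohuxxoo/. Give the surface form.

Rule 1 (degemination): /xx/ is a geminate; the first /x/ deletes. /xohusohuxxoo/ → xohusohuxoo.
Rule 2 (intervocalic voicing): no segment meets the environment; /xohusohuxoo/ is unchanged.
Rule 3 (intervocalic h-deletion): /h/ occurs between vowels /o/ and /u/, so it deletes. /h/ occurs between vowels /o/ and /u/, so it deletes. /xohusohuxoo/ → xousouxoo.
Rule 4 (final vowel raising): /o/ is a mid vowel in word-final position, so it raises to [u]. /xousouxoo/ → xousouxou.

xousouxou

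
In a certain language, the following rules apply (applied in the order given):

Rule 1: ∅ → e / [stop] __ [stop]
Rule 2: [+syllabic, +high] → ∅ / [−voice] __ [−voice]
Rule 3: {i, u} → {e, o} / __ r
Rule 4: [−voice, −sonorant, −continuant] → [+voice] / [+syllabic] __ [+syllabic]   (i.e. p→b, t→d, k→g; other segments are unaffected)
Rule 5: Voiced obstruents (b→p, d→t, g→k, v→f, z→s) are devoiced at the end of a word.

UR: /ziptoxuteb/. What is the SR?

zibedoxtep

Rule 1 (stop-cluster e-epenthesis): /p/ and /t/ form a stop–stop cluster, so [e] is inserted between them. /ziptoxuteb/ → zipetoxuteb.
Rule 2 (high vowel syncope): /u/ is a high vowel flanked by voiceless consonants /x/ and /t/, so it deletes. /zipetoxuteb/ → zipetoxteb.
Rule 3 (pre-rhotic lowering): no segment meets the environment; /zipetoxteb/ is unchanged.
Rule 4 (intervocalic voicing): /p/ is a voiceless stop between vowels /i/ and /e/, so it voices to [b]. /t/ is a voiceless stop between vowels /e/ and /o/, so it voices to [d]. /zipetoxteb/ → zibedoxteb.
Rule 5 (final devoicing): /b/ is a voiced obstruent in word-final position, so it devoices to [p]. /zibedoxteb/ → zibedoxtep.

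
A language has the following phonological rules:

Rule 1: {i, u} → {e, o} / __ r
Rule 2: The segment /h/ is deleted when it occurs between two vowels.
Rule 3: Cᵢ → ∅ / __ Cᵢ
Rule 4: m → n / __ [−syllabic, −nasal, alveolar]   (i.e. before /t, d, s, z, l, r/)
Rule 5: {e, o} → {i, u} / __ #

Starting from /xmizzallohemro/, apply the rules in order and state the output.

Rule 1 (pre-rhotic lowering): no segment meets the environment; /xmizzallohemro/ is unchanged.
Rule 2 (intervocalic h-deletion): /h/ occurs between vowels /o/ and /e/, so it deletes. /xmizzallohemro/ → xmizzalloemro.
Rule 3 (degemination): /zz/ is a geminate; the first /z/ deletes. /ll/ is a geminate; the first /l/ deletes. /xmizzalloemro/ → xmizaloemro.
Rule 4 (nasal place assimilation): /m/ precedes the alveolar consonant /r/, so it assimilates in place to [n]. /xmizaloemro/ → xmizaloenro.
Rule 5 (final vowel raising): /o/ is a mid vowel in word-final position, so it raises to [u]. /xmizaloenro/ → xmizaloenru.

xmizaloenru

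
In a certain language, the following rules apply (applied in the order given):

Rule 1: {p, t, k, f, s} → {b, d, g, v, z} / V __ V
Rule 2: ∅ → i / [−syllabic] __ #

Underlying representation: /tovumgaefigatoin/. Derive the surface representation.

Rule 1 (intervocalic voicing): /f/ is a voiceless obstruent between vowels /e/ and /i/, so it voices to [v]. /t/ is a voiceless obstruent between vowels /a/ and /o/, so it voices to [d]. /tovumgaefigatoin/ → tovumgaevigadoin.
Rule 2 (final i-epenthesis): the form ends in the consonant /n/, so [i] is inserted word-finally. /tovumgaevigadoin/ → tovumgaevigadoini.

tovumgaevigadoini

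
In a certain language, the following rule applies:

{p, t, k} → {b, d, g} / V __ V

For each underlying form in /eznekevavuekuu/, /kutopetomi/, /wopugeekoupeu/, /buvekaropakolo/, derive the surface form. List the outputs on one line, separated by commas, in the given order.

eznegevavueguu, kudobedomi, wobugeegoubeu, buvegarobagolo

/eznekevavuekuu/: /k/ is a voiceless stop between vowels /e/ and /e/, so it voices to [g]. /k/ is a voiceless stop between vowels /e/ and /u/, so it voices to [g]. → [eznegevavueguu].
/kutopetomi/: /t/ is a voiceless stop between vowels /u/ and /o/, so it voices to [d]. /p/ is a voiceless stop between vowels /o/ and /e/, so it voices to [b]. /t/ is a voiceless stop between vowels /e/ and /o/, so it voices to [d]. → [kudobedomi].
/wopugeekoupeu/: /p/ is a voiceless stop between vowels /o/ and /u/, so it voices to [b]. /k/ is a voiceless stop between vowels /e/ and /o/, so it voices to [g]. /p/ is a voiceless stop between vowels /u/ and /e/, so it voices to [b]. → [wobugeegoubeu].
/buvekaropakolo/: /k/ is a voiceless stop between vowels /e/ and /a/, so it voices to [g]. /p/ is a voiceless stop between vowels /o/ and /a/, so it voices to [b]. /k/ is a voiceless stop between vowels /a/ and /o/, so it voices to [g]. → [buvegarobagolo].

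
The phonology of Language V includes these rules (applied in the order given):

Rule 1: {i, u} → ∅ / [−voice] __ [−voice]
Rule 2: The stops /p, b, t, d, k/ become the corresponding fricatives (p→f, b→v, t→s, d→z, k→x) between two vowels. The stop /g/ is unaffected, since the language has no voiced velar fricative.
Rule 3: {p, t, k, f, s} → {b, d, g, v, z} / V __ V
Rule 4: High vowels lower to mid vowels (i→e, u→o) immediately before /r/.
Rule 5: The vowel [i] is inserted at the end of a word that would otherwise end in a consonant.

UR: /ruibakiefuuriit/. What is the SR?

ruivaxievuoriiti

Rule 1 (high vowel syncope): no segment meets the environment; /ruibakiefuuriit/ is unchanged.
Rule 2 (intervocalic spirantization): /b/ is a stop between vowels /i/ and /a/, so it spirantizes to the fricative [v]. /k/ is a stop between vowels /a/ and /i/, so it spirantizes to the fricative [x]. /ruibakiefuuriit/ → ruivaxiefuuriit.
Rule 3 (intervocalic voicing): /f/ is a voiceless obstruent between vowels /e/ and /u/, so it voices to [v]. /ruivaxiefuuriit/ → ruivaxievuuriit.
Rule 4 (pre-rhotic lowering): /u/ is a high vowel immediately before /r/, so it lowers to [o]. /ruivaxievuuriit/ → ruivaxievuoriit.
Rule 5 (final i-epenthesis): the form ends in the consonant /t/, so [i] is inserted word-finally. /ruivaxievuoriit/ → ruivaxievuoriiti.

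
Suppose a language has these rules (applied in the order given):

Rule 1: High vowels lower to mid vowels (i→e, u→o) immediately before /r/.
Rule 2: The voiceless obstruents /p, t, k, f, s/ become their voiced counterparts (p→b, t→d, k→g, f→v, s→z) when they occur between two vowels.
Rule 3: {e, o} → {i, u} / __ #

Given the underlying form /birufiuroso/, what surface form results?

Rule 1 (pre-rhotic lowering): /i/ is a high vowel immediately before /r/, so it lowers to [e]. /u/ is a high vowel immediately before /r/, so it lowers to [o]. /birufiuroso/ → berufioroso.
Rule 2 (intervocalic voicing): /f/ is a voiceless obstruent between vowels /u/ and /i/, so it voices to [v]. /s/ is a voiceless obstruent between vowels /o/ and /o/, so it voices to [z]. /berufioroso/ → beruviorozo.
Rule 3 (final vowel raising): /o/ is a mid vowel in word-final position, so it raises to [u]. /beruviorozo/ → beruviorozu.

beruviorozu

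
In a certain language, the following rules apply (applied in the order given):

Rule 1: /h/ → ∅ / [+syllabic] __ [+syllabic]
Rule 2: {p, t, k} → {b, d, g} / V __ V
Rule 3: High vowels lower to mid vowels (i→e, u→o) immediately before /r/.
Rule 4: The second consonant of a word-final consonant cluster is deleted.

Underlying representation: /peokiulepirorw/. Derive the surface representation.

Rule 1 (intervocalic h-deletion): no segment meets the environment; /peokiulepirorw/ is unchanged.
Rule 2 (intervocalic voicing): /k/ is a voiceless stop between vowels /o/ and /i/, so it voices to [g]. /p/ is a voiceless stop between vowels /e/ and /i/, so it voices to [b]. /peokiulepirorw/ → peogiulebirorw.
Rule 3 (pre-rhotic lowering): /i/ is a high vowel immediately before /r/, so it lowers to [e]. /peogiulebirorw/ → peogiuleberorw.
Rule 4 (final cluster simplification): /w/ is the second consonant of a word-final cluster /rw/, so it deletes. /peogiuleberorw/ → peogiuleberor.

peogiuleberor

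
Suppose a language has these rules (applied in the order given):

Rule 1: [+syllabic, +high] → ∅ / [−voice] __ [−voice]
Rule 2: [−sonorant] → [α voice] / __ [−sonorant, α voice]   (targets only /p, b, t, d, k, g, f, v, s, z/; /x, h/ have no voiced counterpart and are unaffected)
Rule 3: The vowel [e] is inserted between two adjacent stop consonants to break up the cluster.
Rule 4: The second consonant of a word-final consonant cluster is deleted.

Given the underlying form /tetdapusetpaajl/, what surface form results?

Rule 1 (high vowel syncope): /u/ is a high vowel flanked by voiceless consonants /p/ and /s/, so it deletes. /tetdapusetpaajl/ → tetdapsetpaajl.
Rule 2 (regressive voicing assimilation): /t/ precedes the voiced obstruent /d/, so it voices to [d] by assimilation. /tetdapsetpaajl/ → teddapsetpaajl.
Rule 3 (stop-cluster e-epenthesis): /d/ and /d/ form a stop–stop cluster, so [e] is inserted between them. /t/ and /p/ form a stop–stop cluster, so [e] is inserted between them. /teddapsetpaajl/ → tededapsetepaajl.
Rule 4 (final cluster simplification): /l/ is the second consonant of a word-final cluster /jl/, so it deletes. /tededapsetepaajl/ → tededapsetepaaj.

tededapsetepaaj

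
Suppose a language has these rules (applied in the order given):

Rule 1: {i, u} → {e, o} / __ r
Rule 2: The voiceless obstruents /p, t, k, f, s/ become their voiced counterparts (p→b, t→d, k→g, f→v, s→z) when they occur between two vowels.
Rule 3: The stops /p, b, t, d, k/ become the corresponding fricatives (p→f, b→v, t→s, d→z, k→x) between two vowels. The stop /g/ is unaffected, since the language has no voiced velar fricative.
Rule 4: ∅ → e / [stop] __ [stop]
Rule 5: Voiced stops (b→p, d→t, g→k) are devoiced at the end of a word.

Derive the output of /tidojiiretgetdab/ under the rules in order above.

tizojieretegetedap

Rule 1 (pre-rhotic lowering): /i/ is a high vowel immediately before /r/, so it lowers to [e]. /tidojiiretgetdab/ → tidojieretgetdab.
Rule 2 (intervocalic voicing): no segment meets the environment; /tidojieretgetdab/ is unchanged.
Rule 3 (intervocalic spirantization): /d/ is a stop between vowels /i/ and /o/, so it spirantizes to the fricative [z]. /tidojieretgetdab/ → tizojieretgetdab.
Rule 4 (stop-cluster e-epenthesis): /t/ and /g/ form a stop–stop cluster, so [e] is inserted between them. /t/ and /d/ form a stop–stop cluster, so [e] is inserted between them. /tizojieretgetdab/ → tizojieretegetedab.
Rule 5 (final devoicing): /b/ is a voiced stop in word-final position, so it devoices to [p]. /tizojieretegetedab/ → tizojieretegetedap.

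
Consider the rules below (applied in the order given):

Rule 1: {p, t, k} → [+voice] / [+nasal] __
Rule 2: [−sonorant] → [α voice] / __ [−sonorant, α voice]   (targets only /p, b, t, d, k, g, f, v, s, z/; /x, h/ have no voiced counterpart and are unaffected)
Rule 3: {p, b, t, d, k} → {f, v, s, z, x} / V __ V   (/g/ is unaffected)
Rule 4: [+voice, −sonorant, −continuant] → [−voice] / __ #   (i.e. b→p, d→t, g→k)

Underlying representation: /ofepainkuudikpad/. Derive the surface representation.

ofefainguuzikpat

Rule 1 (post-nasal voicing): /k/ is a voiceless stop immediately after the nasal /n/, so it voices to [g]. /ofepainkuudikpad/ → ofepainguudikpad.
Rule 2 (regressive voicing assimilation): no segment meets the environment; /ofepainguudikpad/ is unchanged.
Rule 3 (intervocalic spirantization): /p/ is a stop between vowels /e/ and /a/, so it spirantizes to the fricative [f]. /d/ is a stop between vowels /u/ and /i/, so it spirantizes to the fricative [z]. /ofepainguudikpad/ → ofefainguuzikpad.
Rule 4 (final devoicing): /d/ is a voiced stop in word-final position, so it devoices to [t]. /ofefainguuzikpad/ → ofefainguuzikpat.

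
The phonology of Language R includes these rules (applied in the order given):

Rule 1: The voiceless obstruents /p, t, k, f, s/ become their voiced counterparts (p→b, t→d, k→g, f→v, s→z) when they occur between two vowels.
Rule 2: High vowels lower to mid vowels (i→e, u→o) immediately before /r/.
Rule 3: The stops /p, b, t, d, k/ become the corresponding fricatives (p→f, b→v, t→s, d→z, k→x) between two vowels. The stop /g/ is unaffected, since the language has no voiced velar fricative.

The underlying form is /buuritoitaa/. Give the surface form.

Rule 1 (intervocalic voicing): /t/ is a voiceless obstruent between vowels /i/ and /o/, so it voices to [d]. /t/ is a voiceless obstruent between vowels /i/ and /a/, so it voices to [d]. /buuritoitaa/ → buuridoidaa.
Rule 2 (pre-rhotic lowering): /u/ is a high vowel immediately before /r/, so it lowers to [o]. /buuridoidaa/ → buoridoidaa.
Rule 3 (intervocalic spirantization): /d/ is a stop between vowels /i/ and /o/, so it spirantizes to the fricative [z]. /d/ is a stop between vowels /i/ and /a/, so it spirantizes to the fricative [z]. /buoridoidaa/ → buorizoizaa.

buorizoizaa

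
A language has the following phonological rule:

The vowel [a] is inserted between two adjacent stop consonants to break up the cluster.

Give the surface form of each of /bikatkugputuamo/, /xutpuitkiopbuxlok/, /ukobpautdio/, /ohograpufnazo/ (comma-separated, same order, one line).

/bikatkugputuamo/: /t/ and /k/ form a stop–stop cluster, so [a] is inserted between them. /g/ and /p/ form a stop–stop cluster, so [a] is inserted between them. → [bikatakugaputuamo].
/xutpuitkiopbuxlok/: /t/ and /p/ form a stop–stop cluster, so [a] is inserted between them. /t/ and /k/ form a stop–stop cluster, so [a] is inserted between them. /p/ and /b/ form a stop–stop cluster, so [a] is inserted between them. → [xutapuitakiopabuxlok].
/ukobpautdio/: /b/ and /p/ form a stop–stop cluster, so [a] is inserted between them. /t/ and /d/ form a stop–stop cluster, so [a] is inserted between them. → [ukobapautadio].
/ohograpufnazo/: the rule's environment is not met; surfaces unchanged as [ohograpufnazo].

bikatakugaputuamo, xutapuitakiopabuxlok, ukobapautadio, ohograpufnazo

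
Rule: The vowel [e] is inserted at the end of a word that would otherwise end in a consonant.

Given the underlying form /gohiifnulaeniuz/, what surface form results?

the form ends in the consonant /z/, so [e] is inserted word-finally.
Surface form: [gohiifnulaeniuze].

gohiifnulaeniuze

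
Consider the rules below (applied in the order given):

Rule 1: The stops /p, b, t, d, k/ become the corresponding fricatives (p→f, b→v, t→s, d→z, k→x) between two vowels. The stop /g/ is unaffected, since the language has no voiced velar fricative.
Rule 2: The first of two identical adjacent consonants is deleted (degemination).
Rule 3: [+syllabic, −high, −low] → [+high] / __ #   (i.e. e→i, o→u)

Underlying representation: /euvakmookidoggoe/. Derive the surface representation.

Rule 1 (intervocalic spirantization): /k/ is a stop between vowels /o/ and /i/, so it spirantizes to the fricative [x]. /d/ is a stop between vowels /i/ and /o/, so it spirantizes to the fricative [z]. /euvakmookidoggoe/ → euvakmooxizoggoe.
Rule 2 (degemination): /gg/ is a geminate; the first /g/ deletes. /euvakmooxizoggoe/ → euvakmooxizogoe.
Rule 3 (final vowel raising): /e/ is a mid vowel in word-final position, so it raises to [i]. /euvakmooxizogoe/ → euvakmooxizogoi.

euvakmooxizogoi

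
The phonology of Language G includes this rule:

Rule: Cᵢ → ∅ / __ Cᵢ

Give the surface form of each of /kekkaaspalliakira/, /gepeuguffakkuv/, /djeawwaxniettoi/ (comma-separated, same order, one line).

/kekkaaspalliakira/: /kk/ is a geminate; the first /k/ deletes. /ll/ is a geminate; the first /l/ deletes. → [kekaaspaliakira].
/gepeuguffakkuv/: /ff/ is a geminate; the first /f/ deletes. /kk/ is a geminate; the first /k/ deletes. → [gepeugufakuv].
/djeawwaxniettoi/: /ww/ is a geminate; the first /w/ deletes. /tt/ is a geminate; the first /t/ deletes. → [djeawaxnietoi].

kekaaspaliakira, gepeugufakuv, djeawaxnietoi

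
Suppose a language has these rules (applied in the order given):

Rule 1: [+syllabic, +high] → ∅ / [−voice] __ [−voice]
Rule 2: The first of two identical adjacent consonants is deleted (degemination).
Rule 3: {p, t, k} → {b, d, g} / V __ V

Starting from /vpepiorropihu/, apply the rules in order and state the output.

vpebiorophu

Rule 1 (high vowel syncope): /i/ is a high vowel flanked by voiceless consonants /p/ and /h/, so it deletes. /vpepiorropihu/ → vpepiorrophu.
Rule 2 (degemination): /rr/ is a geminate; the first /r/ deletes. /vpepiorrophu/ → vpepiorophu.
Rule 3 (intervocalic voicing): /p/ is a voiceless stop between vowels /e/ and /i/, so it voices to [b]. /vpepiorophu/ → vpebiorophu.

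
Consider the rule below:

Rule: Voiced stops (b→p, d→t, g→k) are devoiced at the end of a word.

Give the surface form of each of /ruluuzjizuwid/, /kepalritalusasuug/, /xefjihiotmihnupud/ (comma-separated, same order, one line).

ruluuzjizuwit, kepalritalusasuuk, xefjihiotmihnuput

/ruluuzjizuwid/: /d/ is a voiced stop in word-final position, so it devoices to [t]. → [ruluuzjizuwit].
/kepalritalusasuug/: /g/ is a voiced stop in word-final position, so it devoices to [k]. → [kepalritalusasuuk].
/xefjihiotmihnupud/: /d/ is a voiced stop in word-final position, so it devoices to [t]. → [xefjihiotmihnuput].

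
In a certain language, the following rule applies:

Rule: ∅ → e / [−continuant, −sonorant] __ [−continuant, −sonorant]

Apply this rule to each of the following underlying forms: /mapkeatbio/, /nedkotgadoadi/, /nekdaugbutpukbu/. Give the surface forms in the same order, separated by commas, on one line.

/mapkeatbio/: /p/ and /k/ form a stop–stop cluster, so [e] is inserted between them. /t/ and /b/ form a stop–stop cluster, so [e] is inserted between them. → [mapekeatebio].
/nedkotgadoadi/: /d/ and /k/ form a stop–stop cluster, so [e] is inserted between them. /t/ and /g/ form a stop–stop cluster, so [e] is inserted between them. → [nedekotegadoadi].
/nekdaugbutpukbu/: /k/ and /d/ form a stop–stop cluster, so [e] is inserted between them. /g/ and /b/ form a stop–stop cluster, so [e] is inserted between them. /t/ and /p/ form a stop–stop cluster, so [e] is inserted between them. /k/ and /b/ form a stop–stop cluster, so [e] is inserted between them. → [nekedaugebutepukebu].

mapekeatebio, nedekotegadoadi, nekedaugebutepukebu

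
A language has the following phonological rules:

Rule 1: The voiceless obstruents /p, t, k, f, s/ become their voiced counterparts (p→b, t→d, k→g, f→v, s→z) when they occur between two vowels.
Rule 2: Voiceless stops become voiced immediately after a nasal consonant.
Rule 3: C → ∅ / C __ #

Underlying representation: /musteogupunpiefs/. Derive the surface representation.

musteogubunbief

Rule 1 (intervocalic voicing): /p/ is a voiceless obstruent between vowels /u/ and /u/, so it voices to [b]. /musteogupunpiefs/ → musteogubunpiefs.
Rule 2 (post-nasal voicing): /p/ is a voiceless stop immediately after the nasal /n/, so it voices to [b]. /musteogubunpiefs/ → musteogubunbiefs.
Rule 3 (final cluster simplification): /s/ is the second consonant of a word-final cluster /fs/, so it deletes. /musteogubunbiefs/ → musteogubunbief.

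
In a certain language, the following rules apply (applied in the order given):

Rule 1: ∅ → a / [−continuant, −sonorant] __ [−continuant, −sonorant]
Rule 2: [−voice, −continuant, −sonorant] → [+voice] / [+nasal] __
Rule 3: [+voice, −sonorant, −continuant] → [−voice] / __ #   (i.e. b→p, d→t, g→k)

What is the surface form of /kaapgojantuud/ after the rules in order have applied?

kaapagojanduut

Rule 1 (stop-cluster a-epenthesis): /p/ and /g/ form a stop–stop cluster, so [a] is inserted between them. /kaapgojantuud/ → kaapagojantuud.
Rule 2 (post-nasal voicing): /t/ is a voiceless stop immediately after the nasal /n/, so it voices to [d]. /kaapagojantuud/ → kaapagojanduud.
Rule 3 (final devoicing): /d/ is a voiced stop in word-final position, so it devoices to [t]. /kaapagojanduud/ → kaapagojanduut.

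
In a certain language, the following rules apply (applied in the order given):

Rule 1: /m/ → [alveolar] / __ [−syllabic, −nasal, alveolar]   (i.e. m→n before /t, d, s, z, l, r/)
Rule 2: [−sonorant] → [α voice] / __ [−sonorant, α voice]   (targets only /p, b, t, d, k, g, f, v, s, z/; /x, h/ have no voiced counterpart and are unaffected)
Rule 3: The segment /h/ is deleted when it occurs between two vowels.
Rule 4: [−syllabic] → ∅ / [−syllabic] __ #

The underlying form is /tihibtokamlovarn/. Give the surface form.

tiiptokanlovar

Rule 1 (nasal place assimilation): /m/ precedes the alveolar consonant /l/, so it assimilates in place to [n]. /tihibtokamlovarn/ → tihibtokanlovarn.
Rule 2 (regressive voicing assimilation): /b/ precedes the voiceless obstruent /t/, so it devoices to [p] by assimilation. /tihibtokanlovarn/ → tihiptokanlovarn.
Rule 3 (intervocalic h-deletion): /h/ occurs between vowels /i/ and /i/, so it deletes. /tihiptokanlovarn/ → tiiptokanlovarn.
Rule 4 (final cluster simplification): /n/ is the second consonant of a word-final cluster /rn/, so it deletes. /tiiptokanlovarn/ → tiiptokanlovar.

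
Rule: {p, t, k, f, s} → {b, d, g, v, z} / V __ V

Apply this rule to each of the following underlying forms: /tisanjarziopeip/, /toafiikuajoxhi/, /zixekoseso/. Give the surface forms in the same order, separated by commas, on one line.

/tisanjarziopeip/: /s/ is a voiceless obstruent between vowels /i/ and /a/, so it voices to [z]. /p/ is a voiceless obstruent between vowels /o/ and /e/, so it voices to [b]. → [tizanjarziobeip].
/toafiikuajoxhi/: /f/ is a voiceless obstruent between vowels /a/ and /i/, so it voices to [v]. /k/ is a voiceless obstruent between vowels /i/ and /u/, so it voices to [g]. → [toaviiguajoxhi].
/zixekoseso/: /k/ is a voiceless obstruent between vowels /e/ and /o/, so it voices to [g]. /s/ is a voiceless obstruent between vowels /o/ and /e/, so it voices to [z]. /s/ is a voiceless obstruent between vowels /e/ and /o/, so it voices to [z]. → [zixegozezo].

tizanjarziobeip, toaviiguajoxhi, zixegozezo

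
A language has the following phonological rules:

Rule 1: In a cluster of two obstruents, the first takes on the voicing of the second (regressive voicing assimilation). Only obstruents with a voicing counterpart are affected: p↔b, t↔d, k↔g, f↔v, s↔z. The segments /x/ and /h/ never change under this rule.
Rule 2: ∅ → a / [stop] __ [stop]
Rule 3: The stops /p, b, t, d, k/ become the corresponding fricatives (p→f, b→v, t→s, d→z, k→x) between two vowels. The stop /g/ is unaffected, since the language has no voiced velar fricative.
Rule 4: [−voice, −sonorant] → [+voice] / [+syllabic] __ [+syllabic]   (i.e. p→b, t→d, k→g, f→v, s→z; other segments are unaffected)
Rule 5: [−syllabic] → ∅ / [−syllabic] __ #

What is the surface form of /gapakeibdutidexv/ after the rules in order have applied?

Rule 1 (regressive voicing assimilation): no segment meets the environment; /gapakeibdutidexv/ is unchanged.
Rule 2 (stop-cluster a-epenthesis): /b/ and /d/ form a stop–stop cluster, so [a] is inserted between them. /gapakeibdutidexv/ → gapakeibadutidexv.
Rule 3 (intervocalic spirantization): /p/ is a stop between vowels /a/ and /a/, so it spirantizes to the fricative [f]. /k/ is a stop between vowels /a/ and /e/, so it spirantizes to the fricative [x]. /b/ is a stop between vowels /i/ and /a/, so it spirantizes to the fricative [v]. /d/ is a stop between vowels /a/ and /u/, so it spirantizes to the fricative [z]. /t/ is a stop between vowels /u/ and /i/, so it spirantizes to the fricative [s]. /d/ is a stop between vowels /i/ and /e/, so it spirantizes to the fricative [z]. /gapakeibadutidexv/ → gafaxeivazusizexv.
Rule 4 (intervocalic voicing): /f/ is a voiceless obstruent between vowels /a/ and /a/, so it voices to [v]. /s/ is a voiceless obstruent between vowels /u/ and /i/, so it voices to [z]. /gafaxeivazusizexv/ → gavaxeivazuzizexv.
Rule 5 (final cluster simplification): /v/ is the second consonant of a word-final cluster /xv/, so it deletes. /gavaxeivazuzizexv/ → gavaxeivazuzizex.

gavaxeivazuzizex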